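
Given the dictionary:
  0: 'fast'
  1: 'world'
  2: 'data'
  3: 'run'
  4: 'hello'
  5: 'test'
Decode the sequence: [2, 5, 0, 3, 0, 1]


Look up each index in the dictionary:
  2 -> 'data'
  5 -> 'test'
  0 -> 'fast'
  3 -> 'run'
  0 -> 'fast'
  1 -> 'world'

Decoded: "data test fast run fast world"


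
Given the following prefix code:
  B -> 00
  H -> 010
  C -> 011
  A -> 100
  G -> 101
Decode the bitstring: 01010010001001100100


Decoding step by step:
Bits 010 -> H
Bits 100 -> A
Bits 100 -> A
Bits 010 -> H
Bits 011 -> C
Bits 00 -> B
Bits 100 -> A


Decoded message: HAAHCBA


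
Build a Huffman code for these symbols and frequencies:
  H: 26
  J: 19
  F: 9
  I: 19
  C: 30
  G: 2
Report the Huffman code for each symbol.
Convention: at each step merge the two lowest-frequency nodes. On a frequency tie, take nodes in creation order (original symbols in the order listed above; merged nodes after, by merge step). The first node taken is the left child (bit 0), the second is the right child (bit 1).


Huffman tree construction:
Step 1: Merge G(2) + F(9) = 11
Step 2: Merge (G+F)(11) + J(19) = 30
Step 3: Merge I(19) + H(26) = 45
Step 4: Merge C(30) + ((G+F)+J)(30) = 60
Step 5: Merge (I+H)(45) + (C+((G+F)+J))(60) = 105
Read each symbol's code off the tree from the root (left child = 0, right child = 1).

Codes:
  H: 01 (length 2)
  J: 111 (length 3)
  F: 1101 (length 4)
  I: 00 (length 2)
  C: 10 (length 2)
  G: 1100 (length 4)
Average code length: 251/105 = 2.3905 bits/symbol


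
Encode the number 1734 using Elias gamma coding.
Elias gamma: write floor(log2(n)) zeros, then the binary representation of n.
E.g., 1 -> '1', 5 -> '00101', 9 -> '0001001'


num_bits = floor(log2(1734)) + 1 = 11
leading_zeros = num_bits - 1 = 10
binary(1734) = 11011000110

Elias gamma(1734) = '0000000000' + '11011000110' = 000000000011011000110 (21 bits)


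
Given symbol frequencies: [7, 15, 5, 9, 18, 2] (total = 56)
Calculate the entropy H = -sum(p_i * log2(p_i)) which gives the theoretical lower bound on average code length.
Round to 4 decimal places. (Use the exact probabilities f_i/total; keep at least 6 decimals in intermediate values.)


Per-symbol terms -p_i * log2(p_i) with p_i = f_i/56:
  p = 7/56 = 0.125000: log2(p) = -3.000000, -p*log2(p) = 0.375000
  p = 15/56 = 0.267857: log2(p) = -1.900464, -p*log2(p) = 0.509053
  p = 5/56 = 0.089286: log2(p) = -3.485427, -p*log2(p) = 0.311199
  p = 9/56 = 0.160714: log2(p) = -2.637430, -p*log2(p) = 0.423873
  p = 18/56 = 0.321429: log2(p) = -1.637430, -p*log2(p) = 0.526317
  p = 2/56 = 0.035714: log2(p) = -4.807355, -p*log2(p) = 0.171691
H = 0.375000 + 0.509053 + 0.311199 + 0.423873 + 0.526317 + 0.171691 = 2.317133

H = 2.3171 bits/symbol


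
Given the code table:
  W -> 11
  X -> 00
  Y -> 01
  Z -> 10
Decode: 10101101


Decoding:
10 -> Z
10 -> Z
11 -> W
01 -> Y


Result: ZZWY


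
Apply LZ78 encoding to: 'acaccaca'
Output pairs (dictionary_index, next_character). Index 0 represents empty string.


LZ78 encoding steps:
Dictionary: {0: ''}
Step 1: w='' (idx 0), next='a' -> output (0, 'a'), add 'a' as idx 1
Step 2: w='' (idx 0), next='c' -> output (0, 'c'), add 'c' as idx 2
Step 3: w='a' (idx 1), next='c' -> output (1, 'c'), add 'ac' as idx 3
Step 4: w='c' (idx 2), next='a' -> output (2, 'a'), add 'ca' as idx 4
Step 5: w='ca' (idx 4), end of input -> output (4, '')


Encoded: [(0, 'a'), (0, 'c'), (1, 'c'), (2, 'a'), (4, '')]


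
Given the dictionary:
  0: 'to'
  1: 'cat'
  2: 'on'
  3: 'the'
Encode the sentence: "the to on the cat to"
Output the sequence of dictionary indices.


Look up each word in the dictionary:
  'the' -> 3
  'to' -> 0
  'on' -> 2
  'the' -> 3
  'cat' -> 1
  'to' -> 0

Encoded: [3, 0, 2, 3, 1, 0]


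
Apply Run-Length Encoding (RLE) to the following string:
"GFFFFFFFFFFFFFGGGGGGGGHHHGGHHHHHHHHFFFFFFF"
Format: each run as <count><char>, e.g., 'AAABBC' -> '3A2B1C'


Scanning runs left to right:
  i=0: run of 'G' x 1 -> '1G'
  i=1: run of 'F' x 13 -> '13F'
  i=14: run of 'G' x 8 -> '8G'
  i=22: run of 'H' x 3 -> '3H'
  i=25: run of 'G' x 2 -> '2G'
  i=27: run of 'H' x 8 -> '8H'
  i=35: run of 'F' x 7 -> '7F'

RLE = 1G13F8G3H2G8H7F


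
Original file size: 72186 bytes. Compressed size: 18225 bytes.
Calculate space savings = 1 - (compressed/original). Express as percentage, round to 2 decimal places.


ratio = compressed/original = 18225/72186 = 0.252473
savings = 1 - ratio = 1 - 0.252473 = 0.747527
as a percentage: 0.747527 * 100 = 74.75%

Space savings = 1 - 18225/72186 = 74.75%


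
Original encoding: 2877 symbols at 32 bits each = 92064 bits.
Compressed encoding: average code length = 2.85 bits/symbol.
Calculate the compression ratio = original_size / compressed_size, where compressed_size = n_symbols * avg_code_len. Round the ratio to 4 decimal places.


original_size = n_symbols * orig_bits = 2877 * 32 = 92064 bits
compressed_size = n_symbols * avg_code_len = 2877 * 2.85 = 8199.45 bits
ratio = original_size / compressed_size = 92064 / 8199.45 = 11.2281

Compression ratio = 11.2281


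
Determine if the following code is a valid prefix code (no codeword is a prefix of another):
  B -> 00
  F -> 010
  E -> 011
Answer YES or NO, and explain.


Checking each pair (does one codeword prefix another?):
  B='00' vs F='010': no prefix
  B='00' vs E='011': no prefix
  F='010' vs B='00': no prefix
  F='010' vs E='011': no prefix
  E='011' vs B='00': no prefix
  E='011' vs F='010': no prefix
No violation found over all pairs.

YES -- this is a valid prefix code. No codeword is a prefix of any other codeword.


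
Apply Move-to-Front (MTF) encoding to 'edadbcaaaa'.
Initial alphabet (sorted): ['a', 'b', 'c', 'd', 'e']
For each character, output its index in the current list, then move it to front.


MTF encoding:
'e': index 4 in ['a', 'b', 'c', 'd', 'e'] -> ['e', 'a', 'b', 'c', 'd']
'd': index 4 in ['e', 'a', 'b', 'c', 'd'] -> ['d', 'e', 'a', 'b', 'c']
'a': index 2 in ['d', 'e', 'a', 'b', 'c'] -> ['a', 'd', 'e', 'b', 'c']
'd': index 1 in ['a', 'd', 'e', 'b', 'c'] -> ['d', 'a', 'e', 'b', 'c']
'b': index 3 in ['d', 'a', 'e', 'b', 'c'] -> ['b', 'd', 'a', 'e', 'c']
'c': index 4 in ['b', 'd', 'a', 'e', 'c'] -> ['c', 'b', 'd', 'a', 'e']
'a': index 3 in ['c', 'b', 'd', 'a', 'e'] -> ['a', 'c', 'b', 'd', 'e']
'a': index 0 in ['a', 'c', 'b', 'd', 'e'] -> ['a', 'c', 'b', 'd', 'e']
'a': index 0 in ['a', 'c', 'b', 'd', 'e'] -> ['a', 'c', 'b', 'd', 'e']
'a': index 0 in ['a', 'c', 'b', 'd', 'e'] -> ['a', 'c', 'b', 'd', 'e']


Output: [4, 4, 2, 1, 3, 4, 3, 0, 0, 0]


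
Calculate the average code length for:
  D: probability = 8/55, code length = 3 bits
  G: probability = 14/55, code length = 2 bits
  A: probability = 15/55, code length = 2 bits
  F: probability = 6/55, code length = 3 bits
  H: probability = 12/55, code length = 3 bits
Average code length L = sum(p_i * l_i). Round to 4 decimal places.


Weighted contributions p_i * l_i:
  D: (8/55) * 3 = 24/55
  G: (14/55) * 2 = 28/55
  A: (15/55) * 2 = 30/55
  F: (6/55) * 3 = 18/55
  H: (12/55) * 3 = 36/55
Sum = (24 + 28 + 30 + 18 + 36)/55 = 136/55

L = 136/55 = 2.4727 bits/symbol


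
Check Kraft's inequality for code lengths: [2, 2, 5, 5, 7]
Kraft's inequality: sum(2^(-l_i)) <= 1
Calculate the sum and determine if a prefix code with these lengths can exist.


Sum = 2^(-2) + 2^(-2) + 2^(-5) + 2^(-5) + 2^(-7)
    = 0.25 + 0.25 + 0.03125 + 0.03125 + 0.0078125
    = 73/128 = 0.5703125
Since 0.5703125 <= 1, Kraft's inequality IS satisfied.
A prefix code with these lengths CAN exist.

Kraft sum = 0.5703125. Satisfied.


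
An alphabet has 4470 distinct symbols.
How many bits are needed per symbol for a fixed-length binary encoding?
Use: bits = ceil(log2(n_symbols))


log2(4470) = 12.1261
Bracket: 2^12 = 4096 < 4470 <= 2^13 = 8192
So ceil(log2(4470)) = 13

bits = ceil(log2(4470)) = ceil(12.1261) = 13 bits


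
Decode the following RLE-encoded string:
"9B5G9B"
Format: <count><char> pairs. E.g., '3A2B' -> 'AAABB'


Expanding each <count><char> pair:
  9B -> 'BBBBBBBBB'
  5G -> 'GGGGG'
  9B -> 'BBBBBBBBB'

Decoded = BBBBBBBBBGGGGGBBBBBBBBB


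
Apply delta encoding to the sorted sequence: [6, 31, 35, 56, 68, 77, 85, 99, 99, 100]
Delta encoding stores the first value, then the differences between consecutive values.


First value: 6
Deltas:
  31 - 6 = 25
  35 - 31 = 4
  56 - 35 = 21
  68 - 56 = 12
  77 - 68 = 9
  85 - 77 = 8
  99 - 85 = 14
  99 - 99 = 0
  100 - 99 = 1


Delta encoded: [6, 25, 4, 21, 12, 9, 8, 14, 0, 1]


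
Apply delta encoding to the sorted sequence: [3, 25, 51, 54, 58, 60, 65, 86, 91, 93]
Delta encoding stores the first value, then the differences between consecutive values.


First value: 3
Deltas:
  25 - 3 = 22
  51 - 25 = 26
  54 - 51 = 3
  58 - 54 = 4
  60 - 58 = 2
  65 - 60 = 5
  86 - 65 = 21
  91 - 86 = 5
  93 - 91 = 2


Delta encoded: [3, 22, 26, 3, 4, 2, 5, 21, 5, 2]


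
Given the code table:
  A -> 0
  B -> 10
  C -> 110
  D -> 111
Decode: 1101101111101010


Decoding:
110 -> C
110 -> C
111 -> D
110 -> C
10 -> B
10 -> B


Result: CCDCBB


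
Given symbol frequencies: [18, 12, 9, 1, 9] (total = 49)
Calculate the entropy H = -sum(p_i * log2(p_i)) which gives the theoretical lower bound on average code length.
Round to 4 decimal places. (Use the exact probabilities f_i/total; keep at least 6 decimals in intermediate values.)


Per-symbol terms -p_i * log2(p_i) with p_i = f_i/49:
  p = 18/49 = 0.367347: log2(p) = -1.444785, -p*log2(p) = 0.530737
  p = 12/49 = 0.244898: log2(p) = -2.029747, -p*log2(p) = 0.497081
  p = 9/49 = 0.183673: log2(p) = -2.444785, -p*log2(p) = 0.449042
  p = 1/49 = 0.020408: log2(p) = -5.614710, -p*log2(p) = 0.114586
  p = 9/49 = 0.183673: log2(p) = -2.444785, -p*log2(p) = 0.449042
H = 0.530737 + 0.497081 + 0.449042 + 0.114586 + 0.449042 = 2.040488

H = 2.0405 bits/symbol


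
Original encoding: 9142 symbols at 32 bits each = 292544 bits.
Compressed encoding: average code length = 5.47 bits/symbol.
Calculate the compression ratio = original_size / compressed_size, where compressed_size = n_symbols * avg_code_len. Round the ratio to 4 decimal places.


original_size = n_symbols * orig_bits = 9142 * 32 = 292544 bits
compressed_size = n_symbols * avg_code_len = 9142 * 5.47 = 50006.74 bits
ratio = original_size / compressed_size = 292544 / 50006.74 = 5.8501

Compression ratio = 5.8501


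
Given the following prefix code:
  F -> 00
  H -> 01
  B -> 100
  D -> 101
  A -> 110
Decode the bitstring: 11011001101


Decoding step by step:
Bits 110 -> A
Bits 110 -> A
Bits 01 -> H
Bits 101 -> D


Decoded message: AAHD


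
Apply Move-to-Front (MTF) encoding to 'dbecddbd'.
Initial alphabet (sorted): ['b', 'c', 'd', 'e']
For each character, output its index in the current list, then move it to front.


MTF encoding:
'd': index 2 in ['b', 'c', 'd', 'e'] -> ['d', 'b', 'c', 'e']
'b': index 1 in ['d', 'b', 'c', 'e'] -> ['b', 'd', 'c', 'e']
'e': index 3 in ['b', 'd', 'c', 'e'] -> ['e', 'b', 'd', 'c']
'c': index 3 in ['e', 'b', 'd', 'c'] -> ['c', 'e', 'b', 'd']
'd': index 3 in ['c', 'e', 'b', 'd'] -> ['d', 'c', 'e', 'b']
'd': index 0 in ['d', 'c', 'e', 'b'] -> ['d', 'c', 'e', 'b']
'b': index 3 in ['d', 'c', 'e', 'b'] -> ['b', 'd', 'c', 'e']
'd': index 1 in ['b', 'd', 'c', 'e'] -> ['d', 'b', 'c', 'e']


Output: [2, 1, 3, 3, 3, 0, 3, 1]


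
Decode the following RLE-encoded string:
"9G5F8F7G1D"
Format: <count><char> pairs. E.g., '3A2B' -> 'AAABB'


Expanding each <count><char> pair:
  9G -> 'GGGGGGGGG'
  5F -> 'FFFFF'
  8F -> 'FFFFFFFF'
  7G -> 'GGGGGGG'
  1D -> 'D'

Decoded = GGGGGGGGGFFFFFFFFFFFFFGGGGGGGD


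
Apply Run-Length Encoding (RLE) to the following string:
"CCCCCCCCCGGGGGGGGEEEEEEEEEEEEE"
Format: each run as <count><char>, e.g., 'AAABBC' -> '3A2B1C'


Scanning runs left to right:
  i=0: run of 'C' x 9 -> '9C'
  i=9: run of 'G' x 8 -> '8G'
  i=17: run of 'E' x 13 -> '13E'

RLE = 9C8G13E


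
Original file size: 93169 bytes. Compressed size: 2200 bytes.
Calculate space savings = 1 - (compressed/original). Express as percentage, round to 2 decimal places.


ratio = compressed/original = 2200/93169 = 0.023613
savings = 1 - ratio = 1 - 0.023613 = 0.976387
as a percentage: 0.976387 * 100 = 97.64%

Space savings = 1 - 2200/93169 = 97.64%


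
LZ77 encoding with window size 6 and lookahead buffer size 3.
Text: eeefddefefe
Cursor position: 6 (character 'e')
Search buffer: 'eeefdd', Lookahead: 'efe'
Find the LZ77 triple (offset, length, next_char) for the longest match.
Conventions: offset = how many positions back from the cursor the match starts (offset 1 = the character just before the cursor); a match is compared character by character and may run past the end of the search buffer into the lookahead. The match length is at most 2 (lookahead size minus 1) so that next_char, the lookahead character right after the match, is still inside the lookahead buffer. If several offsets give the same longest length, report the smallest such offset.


Try each offset into the search buffer:
  offset=1 (pos 5, char 'd'): match length 0
  offset=2 (pos 4, char 'd'): match length 0
  offset=3 (pos 3, char 'f'): match length 0
  offset=4 (pos 2, char 'e'): match length 2
  offset=5 (pos 1, char 'e'): match length 1
  offset=6 (pos 0, char 'e'): match length 1
Longest match has length 2 at offset 4.
next_char = character at position 6 + 2 = 8 -> 'e'

Best match: offset=4, length=2 (matching 'ef' starting at position 2)
LZ77 triple: (4, 2, 'e')


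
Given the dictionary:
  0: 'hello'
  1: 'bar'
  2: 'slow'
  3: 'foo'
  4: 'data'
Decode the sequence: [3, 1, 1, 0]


Look up each index in the dictionary:
  3 -> 'foo'
  1 -> 'bar'
  1 -> 'bar'
  0 -> 'hello'

Decoded: "foo bar bar hello"


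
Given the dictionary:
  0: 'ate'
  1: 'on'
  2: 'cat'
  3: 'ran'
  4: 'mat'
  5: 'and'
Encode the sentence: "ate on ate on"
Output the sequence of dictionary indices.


Look up each word in the dictionary:
  'ate' -> 0
  'on' -> 1
  'ate' -> 0
  'on' -> 1

Encoded: [0, 1, 0, 1]


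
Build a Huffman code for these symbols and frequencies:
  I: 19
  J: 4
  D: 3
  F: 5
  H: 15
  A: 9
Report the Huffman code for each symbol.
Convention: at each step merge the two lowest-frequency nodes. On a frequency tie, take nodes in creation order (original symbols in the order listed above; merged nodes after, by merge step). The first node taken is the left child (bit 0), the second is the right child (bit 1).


Huffman tree construction:
Step 1: Merge D(3) + J(4) = 7
Step 2: Merge F(5) + (D+J)(7) = 12
Step 3: Merge A(9) + (F+(D+J))(12) = 21
Step 4: Merge H(15) + I(19) = 34
Step 5: Merge (A+(F+(D+J)))(21) + (H+I)(34) = 55
Read each symbol's code off the tree from the root (left child = 0, right child = 1).

Codes:
  I: 11 (length 2)
  J: 0111 (length 4)
  D: 0110 (length 4)
  F: 010 (length 3)
  H: 10 (length 2)
  A: 00 (length 2)
Average code length: 129/55 = 2.3455 bits/symbol


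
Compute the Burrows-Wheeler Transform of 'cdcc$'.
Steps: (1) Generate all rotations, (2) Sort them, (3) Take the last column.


Rotations (sorted):
  0: $cdcc -> last char: c
  1: c$cdc -> last char: c
  2: cc$cd -> last char: d
  3: cdcc$ -> last char: $
  4: dcc$c -> last char: c


BWT = ccd$c


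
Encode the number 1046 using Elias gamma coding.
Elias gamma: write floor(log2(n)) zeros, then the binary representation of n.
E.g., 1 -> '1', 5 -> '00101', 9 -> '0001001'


num_bits = floor(log2(1046)) + 1 = 11
leading_zeros = num_bits - 1 = 10
binary(1046) = 10000010110

Elias gamma(1046) = '0000000000' + '10000010110' = 000000000010000010110 (21 bits)


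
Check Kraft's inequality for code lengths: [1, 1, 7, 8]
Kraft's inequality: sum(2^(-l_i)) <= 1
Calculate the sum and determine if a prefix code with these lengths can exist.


Sum = 2^(-1) + 2^(-1) + 2^(-7) + 2^(-8)
    = 0.5 + 0.5 + 0.0078125 + 0.00390625
    = 259/256 = 1.01171875
Since 1.01171875 > 1, Kraft's inequality is NOT satisfied.
A prefix code with these lengths CANNOT exist.

Kraft sum = 1.01171875. Not satisfied.


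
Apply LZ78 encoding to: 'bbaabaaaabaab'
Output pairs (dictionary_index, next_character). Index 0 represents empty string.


LZ78 encoding steps:
Dictionary: {0: ''}
Step 1: w='' (idx 0), next='b' -> output (0, 'b'), add 'b' as idx 1
Step 2: w='b' (idx 1), next='a' -> output (1, 'a'), add 'ba' as idx 2
Step 3: w='' (idx 0), next='a' -> output (0, 'a'), add 'a' as idx 3
Step 4: w='ba' (idx 2), next='a' -> output (2, 'a'), add 'baa' as idx 4
Step 5: w='a' (idx 3), next='a' -> output (3, 'a'), add 'aa' as idx 5
Step 6: w='baa' (idx 4), next='b' -> output (4, 'b'), add 'baab' as idx 6


Encoded: [(0, 'b'), (1, 'a'), (0, 'a'), (2, 'a'), (3, 'a'), (4, 'b')]


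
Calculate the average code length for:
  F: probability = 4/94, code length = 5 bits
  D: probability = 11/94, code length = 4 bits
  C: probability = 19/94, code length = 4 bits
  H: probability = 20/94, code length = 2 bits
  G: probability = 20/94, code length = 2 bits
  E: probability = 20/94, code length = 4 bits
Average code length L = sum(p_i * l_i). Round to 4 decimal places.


Weighted contributions p_i * l_i:
  F: (4/94) * 5 = 20/94
  D: (11/94) * 4 = 44/94
  C: (19/94) * 4 = 76/94
  H: (20/94) * 2 = 40/94
  G: (20/94) * 2 = 40/94
  E: (20/94) * 4 = 80/94
Sum = (20 + 44 + 76 + 40 + 40 + 80)/94 = 300/94

L = 300/94 = 3.1915 bits/symbol


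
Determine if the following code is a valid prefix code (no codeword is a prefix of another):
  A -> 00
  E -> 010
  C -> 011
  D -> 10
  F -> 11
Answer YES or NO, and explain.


Checking each pair (does one codeword prefix another?):
  A='00' vs E='010': no prefix
  A='00' vs C='011': no prefix
  A='00' vs D='10': no prefix
  A='00' vs F='11': no prefix
  E='010' vs A='00': no prefix
  E='010' vs C='011': no prefix
  E='010' vs D='10': no prefix
  E='010' vs F='11': no prefix
  C='011' vs A='00': no prefix
  C='011' vs E='010': no prefix
  C='011' vs D='10': no prefix
  C='011' vs F='11': no prefix
  D='10' vs A='00': no prefix
  D='10' vs E='010': no prefix
  D='10' vs C='011': no prefix
  D='10' vs F='11': no prefix
  F='11' vs A='00': no prefix
  F='11' vs E='010': no prefix
  F='11' vs C='011': no prefix
  F='11' vs D='10': no prefix
No violation found over all pairs.

YES -- this is a valid prefix code. No codeword is a prefix of any other codeword.


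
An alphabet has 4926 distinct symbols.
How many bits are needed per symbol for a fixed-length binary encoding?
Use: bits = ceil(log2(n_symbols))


log2(4926) = 12.2662
Bracket: 2^12 = 4096 < 4926 <= 2^13 = 8192
So ceil(log2(4926)) = 13

bits = ceil(log2(4926)) = ceil(12.2662) = 13 bits


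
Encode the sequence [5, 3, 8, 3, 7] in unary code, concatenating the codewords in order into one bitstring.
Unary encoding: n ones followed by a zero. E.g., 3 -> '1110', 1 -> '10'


Encode each number as n ones followed by a terminating 0:
  5 -> 111110 (6 bits)
  3 -> 1110 (4 bits)
  8 -> 111111110 (9 bits)
  3 -> 1110 (4 bits)
  7 -> 11111110 (8 bits)
Total length = 6 + 4 + 9 + 4 + 8 = 31 bits.

Unary([5, 3, 8, 3, 7]) = 1111101110111111110111011111110 (31 bits)


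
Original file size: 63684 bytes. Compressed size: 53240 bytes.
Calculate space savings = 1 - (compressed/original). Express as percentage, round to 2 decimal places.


ratio = compressed/original = 53240/63684 = 0.836003
savings = 1 - ratio = 1 - 0.836003 = 0.163997
as a percentage: 0.163997 * 100 = 16.4%

Space savings = 1 - 53240/63684 = 16.4%


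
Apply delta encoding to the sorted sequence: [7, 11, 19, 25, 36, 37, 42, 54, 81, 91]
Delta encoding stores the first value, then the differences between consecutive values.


First value: 7
Deltas:
  11 - 7 = 4
  19 - 11 = 8
  25 - 19 = 6
  36 - 25 = 11
  37 - 36 = 1
  42 - 37 = 5
  54 - 42 = 12
  81 - 54 = 27
  91 - 81 = 10


Delta encoded: [7, 4, 8, 6, 11, 1, 5, 12, 27, 10]


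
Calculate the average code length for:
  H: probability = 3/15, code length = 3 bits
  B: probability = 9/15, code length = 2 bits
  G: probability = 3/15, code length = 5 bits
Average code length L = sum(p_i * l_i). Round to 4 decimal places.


Weighted contributions p_i * l_i:
  H: (3/15) * 3 = 9/15
  B: (9/15) * 2 = 18/15
  G: (3/15) * 5 = 15/15
Sum = (9 + 18 + 15)/15 = 42/15

L = 42/15 = 2.8000 bits/symbol


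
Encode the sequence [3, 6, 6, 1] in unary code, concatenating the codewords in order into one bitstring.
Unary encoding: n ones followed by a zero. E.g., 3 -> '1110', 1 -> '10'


Encode each number as n ones followed by a terminating 0:
  3 -> 1110 (4 bits)
  6 -> 1111110 (7 bits)
  6 -> 1111110 (7 bits)
  1 -> 10 (2 bits)
Total length = 4 + 7 + 7 + 2 = 20 bits.

Unary([3, 6, 6, 1]) = 11101111110111111010 (20 bits)


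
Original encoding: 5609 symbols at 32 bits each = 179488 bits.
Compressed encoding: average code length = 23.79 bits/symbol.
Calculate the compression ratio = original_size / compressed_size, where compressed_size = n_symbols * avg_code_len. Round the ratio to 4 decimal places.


original_size = n_symbols * orig_bits = 5609 * 32 = 179488 bits
compressed_size = n_symbols * avg_code_len = 5609 * 23.79 = 133438.11 bits
ratio = original_size / compressed_size = 179488 / 133438.11 = 1.3451

Compression ratio = 1.3451


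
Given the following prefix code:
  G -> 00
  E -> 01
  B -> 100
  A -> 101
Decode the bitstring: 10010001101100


Decoding step by step:
Bits 100 -> B
Bits 100 -> B
Bits 01 -> E
Bits 101 -> A
Bits 100 -> B


Decoded message: BBEAB


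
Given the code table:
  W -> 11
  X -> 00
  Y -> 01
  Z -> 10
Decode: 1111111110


Decoding:
11 -> W
11 -> W
11 -> W
11 -> W
10 -> Z


Result: WWWWZ


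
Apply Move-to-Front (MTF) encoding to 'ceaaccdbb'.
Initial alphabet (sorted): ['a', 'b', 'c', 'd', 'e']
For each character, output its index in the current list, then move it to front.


MTF encoding:
'c': index 2 in ['a', 'b', 'c', 'd', 'e'] -> ['c', 'a', 'b', 'd', 'e']
'e': index 4 in ['c', 'a', 'b', 'd', 'e'] -> ['e', 'c', 'a', 'b', 'd']
'a': index 2 in ['e', 'c', 'a', 'b', 'd'] -> ['a', 'e', 'c', 'b', 'd']
'a': index 0 in ['a', 'e', 'c', 'b', 'd'] -> ['a', 'e', 'c', 'b', 'd']
'c': index 2 in ['a', 'e', 'c', 'b', 'd'] -> ['c', 'a', 'e', 'b', 'd']
'c': index 0 in ['c', 'a', 'e', 'b', 'd'] -> ['c', 'a', 'e', 'b', 'd']
'd': index 4 in ['c', 'a', 'e', 'b', 'd'] -> ['d', 'c', 'a', 'e', 'b']
'b': index 4 in ['d', 'c', 'a', 'e', 'b'] -> ['b', 'd', 'c', 'a', 'e']
'b': index 0 in ['b', 'd', 'c', 'a', 'e'] -> ['b', 'd', 'c', 'a', 'e']


Output: [2, 4, 2, 0, 2, 0, 4, 4, 0]


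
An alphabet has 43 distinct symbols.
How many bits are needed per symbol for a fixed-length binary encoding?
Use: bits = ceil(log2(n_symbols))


log2(43) = 5.4263
Bracket: 2^5 = 32 < 43 <= 2^6 = 64
So ceil(log2(43)) = 6

bits = ceil(log2(43)) = ceil(5.4263) = 6 bits


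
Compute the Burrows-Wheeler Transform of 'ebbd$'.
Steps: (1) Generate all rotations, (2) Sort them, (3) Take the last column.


Rotations (sorted):
  0: $ebbd -> last char: d
  1: bbd$e -> last char: e
  2: bd$eb -> last char: b
  3: d$ebb -> last char: b
  4: ebbd$ -> last char: $


BWT = debb$


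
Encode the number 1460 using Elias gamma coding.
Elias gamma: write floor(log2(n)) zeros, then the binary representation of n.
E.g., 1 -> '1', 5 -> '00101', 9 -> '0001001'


num_bits = floor(log2(1460)) + 1 = 11
leading_zeros = num_bits - 1 = 10
binary(1460) = 10110110100

Elias gamma(1460) = '0000000000' + '10110110100' = 000000000010110110100 (21 bits)


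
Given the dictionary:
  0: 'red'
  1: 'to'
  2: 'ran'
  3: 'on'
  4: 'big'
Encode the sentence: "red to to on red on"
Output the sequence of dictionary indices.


Look up each word in the dictionary:
  'red' -> 0
  'to' -> 1
  'to' -> 1
  'on' -> 3
  'red' -> 0
  'on' -> 3

Encoded: [0, 1, 1, 3, 0, 3]


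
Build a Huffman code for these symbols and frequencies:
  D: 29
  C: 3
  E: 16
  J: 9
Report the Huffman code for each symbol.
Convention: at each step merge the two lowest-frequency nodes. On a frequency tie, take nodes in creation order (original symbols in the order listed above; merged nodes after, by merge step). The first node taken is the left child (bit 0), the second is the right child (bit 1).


Huffman tree construction:
Step 1: Merge C(3) + J(9) = 12
Step 2: Merge (C+J)(12) + E(16) = 28
Step 3: Merge ((C+J)+E)(28) + D(29) = 57
Read each symbol's code off the tree from the root (left child = 0, right child = 1).

Codes:
  D: 1 (length 1)
  C: 000 (length 3)
  E: 01 (length 2)
  J: 001 (length 3)
Average code length: 97/57 = 1.7018 bits/symbol


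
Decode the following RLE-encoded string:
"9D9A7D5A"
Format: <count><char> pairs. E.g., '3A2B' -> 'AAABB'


Expanding each <count><char> pair:
  9D -> 'DDDDDDDDD'
  9A -> 'AAAAAAAAA'
  7D -> 'DDDDDDD'
  5A -> 'AAAAA'

Decoded = DDDDDDDDDAAAAAAAAADDDDDDDAAAAA


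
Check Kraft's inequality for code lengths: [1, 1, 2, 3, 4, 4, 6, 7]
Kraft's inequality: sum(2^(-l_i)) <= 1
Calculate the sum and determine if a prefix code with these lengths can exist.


Sum = 2^(-1) + 2^(-1) + 2^(-2) + 2^(-3) + 2^(-4) + 2^(-4) + 2^(-6) + 2^(-7)
    = 0.5 + 0.5 + 0.25 + 0.125 + 0.0625 + 0.0625 + 0.015625 + 0.0078125
    = 195/128 = 1.5234375
Since 1.5234375 > 1, Kraft's inequality is NOT satisfied.
A prefix code with these lengths CANNOT exist.

Kraft sum = 1.5234375. Not satisfied.


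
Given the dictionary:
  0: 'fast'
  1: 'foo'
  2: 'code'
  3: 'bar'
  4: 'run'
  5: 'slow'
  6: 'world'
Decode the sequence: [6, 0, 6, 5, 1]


Look up each index in the dictionary:
  6 -> 'world'
  0 -> 'fast'
  6 -> 'world'
  5 -> 'slow'
  1 -> 'foo'

Decoded: "world fast world slow foo"


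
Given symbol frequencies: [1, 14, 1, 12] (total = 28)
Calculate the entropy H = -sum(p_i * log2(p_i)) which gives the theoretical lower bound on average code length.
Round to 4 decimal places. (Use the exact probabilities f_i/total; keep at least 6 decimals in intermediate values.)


Per-symbol terms -p_i * log2(p_i) with p_i = f_i/28:
  p = 1/28 = 0.035714: log2(p) = -4.807355, -p*log2(p) = 0.171691
  p = 14/28 = 0.500000: log2(p) = -1.000000, -p*log2(p) = 0.500000
  p = 1/28 = 0.035714: log2(p) = -4.807355, -p*log2(p) = 0.171691
  p = 12/28 = 0.428571: log2(p) = -1.222392, -p*log2(p) = 0.523882
H = 0.171691 + 0.500000 + 0.171691 + 0.523882 = 1.367264

H = 1.3673 bits/symbol


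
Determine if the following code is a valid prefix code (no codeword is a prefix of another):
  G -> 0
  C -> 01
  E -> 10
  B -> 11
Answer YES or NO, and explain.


Checking each pair (does one codeword prefix another?):
  G='0' vs C='01': prefix -- VIOLATION

NO -- this is NOT a valid prefix code. G (0) is a prefix of C (01).


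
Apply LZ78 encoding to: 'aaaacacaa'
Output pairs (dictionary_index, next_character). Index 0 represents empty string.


LZ78 encoding steps:
Dictionary: {0: ''}
Step 1: w='' (idx 0), next='a' -> output (0, 'a'), add 'a' as idx 1
Step 2: w='a' (idx 1), next='a' -> output (1, 'a'), add 'aa' as idx 2
Step 3: w='a' (idx 1), next='c' -> output (1, 'c'), add 'ac' as idx 3
Step 4: w='ac' (idx 3), next='a' -> output (3, 'a'), add 'aca' as idx 4
Step 5: w='a' (idx 1), end of input -> output (1, '')


Encoded: [(0, 'a'), (1, 'a'), (1, 'c'), (3, 'a'), (1, '')]


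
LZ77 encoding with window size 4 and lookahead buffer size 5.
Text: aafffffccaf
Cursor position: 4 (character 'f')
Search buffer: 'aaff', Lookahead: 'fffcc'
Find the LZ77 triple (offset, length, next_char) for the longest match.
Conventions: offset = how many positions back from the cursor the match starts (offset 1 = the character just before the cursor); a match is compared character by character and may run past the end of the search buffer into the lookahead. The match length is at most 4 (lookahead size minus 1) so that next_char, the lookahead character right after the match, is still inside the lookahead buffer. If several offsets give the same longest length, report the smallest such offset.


Try each offset into the search buffer:
  offset=1 (pos 3, char 'f'): match length 3
  offset=2 (pos 2, char 'f'): match length 3
  offset=3 (pos 1, char 'a'): match length 0
  offset=4 (pos 0, char 'a'): match length 0
Longest match has length 3, found at offsets 1, 2; take the smallest, offset 1.
next_char = character at position 4 + 3 = 7 -> 'c'

Best match: offset=1, length=3 (matching 'fff' starting at position 3)
LZ77 triple: (1, 3, 'c')


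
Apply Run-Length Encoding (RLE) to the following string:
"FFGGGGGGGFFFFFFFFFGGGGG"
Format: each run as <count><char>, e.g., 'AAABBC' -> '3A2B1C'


Scanning runs left to right:
  i=0: run of 'F' x 2 -> '2F'
  i=2: run of 'G' x 7 -> '7G'
  i=9: run of 'F' x 9 -> '9F'
  i=18: run of 'G' x 5 -> '5G'

RLE = 2F7G9F5G


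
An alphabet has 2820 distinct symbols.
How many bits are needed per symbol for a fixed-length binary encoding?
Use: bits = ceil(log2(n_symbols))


log2(2820) = 11.4615
Bracket: 2^11 = 2048 < 2820 <= 2^12 = 4096
So ceil(log2(2820)) = 12

bits = ceil(log2(2820)) = ceil(11.4615) = 12 bits


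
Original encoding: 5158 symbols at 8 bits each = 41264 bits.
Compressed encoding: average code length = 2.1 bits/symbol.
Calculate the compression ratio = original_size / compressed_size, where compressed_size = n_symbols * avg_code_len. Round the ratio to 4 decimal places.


original_size = n_symbols * orig_bits = 5158 * 8 = 41264 bits
compressed_size = n_symbols * avg_code_len = 5158 * 2.1 = 10831.8 bits
ratio = original_size / compressed_size = 41264 / 10831.8 = 3.8095

Compression ratio = 3.8095


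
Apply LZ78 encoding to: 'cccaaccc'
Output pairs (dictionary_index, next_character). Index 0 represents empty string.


LZ78 encoding steps:
Dictionary: {0: ''}
Step 1: w='' (idx 0), next='c' -> output (0, 'c'), add 'c' as idx 1
Step 2: w='c' (idx 1), next='c' -> output (1, 'c'), add 'cc' as idx 2
Step 3: w='' (idx 0), next='a' -> output (0, 'a'), add 'a' as idx 3
Step 4: w='a' (idx 3), next='c' -> output (3, 'c'), add 'ac' as idx 4
Step 5: w='cc' (idx 2), end of input -> output (2, '')


Encoded: [(0, 'c'), (1, 'c'), (0, 'a'), (3, 'c'), (2, '')]


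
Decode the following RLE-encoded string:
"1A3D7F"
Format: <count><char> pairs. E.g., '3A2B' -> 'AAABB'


Expanding each <count><char> pair:
  1A -> 'A'
  3D -> 'DDD'
  7F -> 'FFFFFFF'

Decoded = ADDDFFFFFFF


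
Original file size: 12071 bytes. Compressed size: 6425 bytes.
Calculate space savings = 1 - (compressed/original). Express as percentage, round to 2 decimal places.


ratio = compressed/original = 6425/12071 = 0.532267
savings = 1 - ratio = 1 - 0.532267 = 0.467733
as a percentage: 0.467733 * 100 = 46.77%

Space savings = 1 - 6425/12071 = 46.77%


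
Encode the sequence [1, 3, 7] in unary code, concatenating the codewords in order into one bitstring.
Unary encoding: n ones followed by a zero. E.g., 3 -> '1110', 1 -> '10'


Encode each number as n ones followed by a terminating 0:
  1 -> 10 (2 bits)
  3 -> 1110 (4 bits)
  7 -> 11111110 (8 bits)
Total length = 2 + 4 + 8 = 14 bits.

Unary([1, 3, 7]) = 10111011111110 (14 bits)


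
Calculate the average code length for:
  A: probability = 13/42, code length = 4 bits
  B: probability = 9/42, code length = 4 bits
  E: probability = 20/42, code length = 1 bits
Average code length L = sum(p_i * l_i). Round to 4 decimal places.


Weighted contributions p_i * l_i:
  A: (13/42) * 4 = 52/42
  B: (9/42) * 4 = 36/42
  E: (20/42) * 1 = 20/42
Sum = (52 + 36 + 20)/42 = 108/42

L = 108/42 = 2.5714 bits/symbol


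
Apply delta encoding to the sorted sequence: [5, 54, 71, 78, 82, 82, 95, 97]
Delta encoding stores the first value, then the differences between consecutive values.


First value: 5
Deltas:
  54 - 5 = 49
  71 - 54 = 17
  78 - 71 = 7
  82 - 78 = 4
  82 - 82 = 0
  95 - 82 = 13
  97 - 95 = 2


Delta encoded: [5, 49, 17, 7, 4, 0, 13, 2]


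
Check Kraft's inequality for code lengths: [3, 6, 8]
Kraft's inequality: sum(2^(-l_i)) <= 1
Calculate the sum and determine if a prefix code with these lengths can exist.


Sum = 2^(-3) + 2^(-6) + 2^(-8)
    = 0.125 + 0.015625 + 0.00390625
    = 37/256 = 0.14453125
Since 0.14453125 <= 1, Kraft's inequality IS satisfied.
A prefix code with these lengths CAN exist.

Kraft sum = 0.14453125. Satisfied.


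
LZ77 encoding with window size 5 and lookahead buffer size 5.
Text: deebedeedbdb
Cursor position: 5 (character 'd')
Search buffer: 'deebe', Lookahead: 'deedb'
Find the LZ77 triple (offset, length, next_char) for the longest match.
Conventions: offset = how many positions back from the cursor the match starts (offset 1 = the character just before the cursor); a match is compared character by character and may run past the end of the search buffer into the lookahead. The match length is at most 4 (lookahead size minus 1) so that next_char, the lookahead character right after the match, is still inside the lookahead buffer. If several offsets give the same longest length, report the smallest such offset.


Try each offset into the search buffer:
  offset=1 (pos 4, char 'e'): match length 0
  offset=2 (pos 3, char 'b'): match length 0
  offset=3 (pos 2, char 'e'): match length 0
  offset=4 (pos 1, char 'e'): match length 0
  offset=5 (pos 0, char 'd'): match length 3
Longest match has length 3 at offset 5.
next_char = character at position 5 + 3 = 8 -> 'd'

Best match: offset=5, length=3 (matching 'dee' starting at position 0)
LZ77 triple: (5, 3, 'd')


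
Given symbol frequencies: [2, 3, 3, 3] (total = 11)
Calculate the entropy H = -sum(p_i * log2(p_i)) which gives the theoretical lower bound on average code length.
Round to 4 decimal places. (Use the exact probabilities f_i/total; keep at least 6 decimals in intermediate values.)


Per-symbol terms -p_i * log2(p_i) with p_i = f_i/11:
  p = 2/11 = 0.181818: log2(p) = -2.459432, -p*log2(p) = 0.447169
  p = 3/11 = 0.272727: log2(p) = -1.874469, -p*log2(p) = 0.511219
  p = 3/11 = 0.272727: log2(p) = -1.874469, -p*log2(p) = 0.511219
  p = 3/11 = 0.272727: log2(p) = -1.874469, -p*log2(p) = 0.511219
H = 0.447169 + 0.511219 + 0.511219 + 0.511219 = 1.980826

H = 1.9808 bits/symbol


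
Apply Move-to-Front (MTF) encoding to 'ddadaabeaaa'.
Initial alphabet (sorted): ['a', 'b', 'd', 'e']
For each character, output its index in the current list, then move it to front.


MTF encoding:
'd': index 2 in ['a', 'b', 'd', 'e'] -> ['d', 'a', 'b', 'e']
'd': index 0 in ['d', 'a', 'b', 'e'] -> ['d', 'a', 'b', 'e']
'a': index 1 in ['d', 'a', 'b', 'e'] -> ['a', 'd', 'b', 'e']
'd': index 1 in ['a', 'd', 'b', 'e'] -> ['d', 'a', 'b', 'e']
'a': index 1 in ['d', 'a', 'b', 'e'] -> ['a', 'd', 'b', 'e']
'a': index 0 in ['a', 'd', 'b', 'e'] -> ['a', 'd', 'b', 'e']
'b': index 2 in ['a', 'd', 'b', 'e'] -> ['b', 'a', 'd', 'e']
'e': index 3 in ['b', 'a', 'd', 'e'] -> ['e', 'b', 'a', 'd']
'a': index 2 in ['e', 'b', 'a', 'd'] -> ['a', 'e', 'b', 'd']
'a': index 0 in ['a', 'e', 'b', 'd'] -> ['a', 'e', 'b', 'd']
'a': index 0 in ['a', 'e', 'b', 'd'] -> ['a', 'e', 'b', 'd']


Output: [2, 0, 1, 1, 1, 0, 2, 3, 2, 0, 0]


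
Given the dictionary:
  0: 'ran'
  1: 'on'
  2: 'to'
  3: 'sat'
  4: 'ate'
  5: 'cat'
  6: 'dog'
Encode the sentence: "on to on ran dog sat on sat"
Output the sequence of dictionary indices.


Look up each word in the dictionary:
  'on' -> 1
  'to' -> 2
  'on' -> 1
  'ran' -> 0
  'dog' -> 6
  'sat' -> 3
  'on' -> 1
  'sat' -> 3

Encoded: [1, 2, 1, 0, 6, 3, 1, 3]


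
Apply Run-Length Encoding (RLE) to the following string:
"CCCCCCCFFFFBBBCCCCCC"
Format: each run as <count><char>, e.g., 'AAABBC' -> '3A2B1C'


Scanning runs left to right:
  i=0: run of 'C' x 7 -> '7C'
  i=7: run of 'F' x 4 -> '4F'
  i=11: run of 'B' x 3 -> '3B'
  i=14: run of 'C' x 6 -> '6C'

RLE = 7C4F3B6C


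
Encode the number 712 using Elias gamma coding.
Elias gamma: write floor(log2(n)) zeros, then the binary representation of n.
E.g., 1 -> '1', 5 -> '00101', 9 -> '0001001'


num_bits = floor(log2(712)) + 1 = 10
leading_zeros = num_bits - 1 = 9
binary(712) = 1011001000

Elias gamma(712) = '000000000' + '1011001000' = 0000000001011001000 (19 bits)


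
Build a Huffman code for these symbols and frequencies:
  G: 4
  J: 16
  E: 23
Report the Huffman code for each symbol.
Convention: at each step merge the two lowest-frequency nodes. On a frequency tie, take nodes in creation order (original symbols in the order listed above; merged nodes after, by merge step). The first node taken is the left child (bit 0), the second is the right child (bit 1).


Huffman tree construction:
Step 1: Merge G(4) + J(16) = 20
Step 2: Merge (G+J)(20) + E(23) = 43
Read each symbol's code off the tree from the root (left child = 0, right child = 1).

Codes:
  G: 00 (length 2)
  J: 01 (length 2)
  E: 1 (length 1)
Average code length: 63/43 = 1.4651 bits/symbol


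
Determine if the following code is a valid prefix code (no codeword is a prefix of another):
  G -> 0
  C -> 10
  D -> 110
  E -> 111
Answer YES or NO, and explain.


Checking each pair (does one codeword prefix another?):
  G='0' vs C='10': no prefix
  G='0' vs D='110': no prefix
  G='0' vs E='111': no prefix
  C='10' vs G='0': no prefix
  C='10' vs D='110': no prefix
  C='10' vs E='111': no prefix
  D='110' vs G='0': no prefix
  D='110' vs C='10': no prefix
  D='110' vs E='111': no prefix
  E='111' vs G='0': no prefix
  E='111' vs C='10': no prefix
  E='111' vs D='110': no prefix
No violation found over all pairs.

YES -- this is a valid prefix code. No codeword is a prefix of any other codeword.


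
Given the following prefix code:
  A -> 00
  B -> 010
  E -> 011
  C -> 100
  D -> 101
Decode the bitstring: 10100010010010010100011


Decoding step by step:
Bits 101 -> D
Bits 00 -> A
Bits 010 -> B
Bits 010 -> B
Bits 010 -> B
Bits 010 -> B
Bits 100 -> C
Bits 011 -> E


Decoded message: DABBBBCE


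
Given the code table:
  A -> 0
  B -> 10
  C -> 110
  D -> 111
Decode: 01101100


Decoding:
0 -> A
110 -> C
110 -> C
0 -> A


Result: ACCA


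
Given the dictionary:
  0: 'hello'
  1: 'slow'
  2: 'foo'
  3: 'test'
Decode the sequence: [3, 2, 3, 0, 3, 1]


Look up each index in the dictionary:
  3 -> 'test'
  2 -> 'foo'
  3 -> 'test'
  0 -> 'hello'
  3 -> 'test'
  1 -> 'slow'

Decoded: "test foo test hello test slow"


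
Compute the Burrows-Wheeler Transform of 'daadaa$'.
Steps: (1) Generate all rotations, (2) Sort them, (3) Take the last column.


Rotations (sorted):
  0: $daadaa -> last char: a
  1: a$daada -> last char: a
  2: aa$daad -> last char: d
  3: aadaa$d -> last char: d
  4: adaa$da -> last char: a
  5: daa$daa -> last char: a
  6: daadaa$ -> last char: $


BWT = aaddaa$


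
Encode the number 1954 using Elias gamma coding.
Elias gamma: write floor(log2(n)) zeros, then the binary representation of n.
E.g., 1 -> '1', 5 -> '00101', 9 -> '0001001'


num_bits = floor(log2(1954)) + 1 = 11
leading_zeros = num_bits - 1 = 10
binary(1954) = 11110100010

Elias gamma(1954) = '0000000000' + '11110100010' = 000000000011110100010 (21 bits)


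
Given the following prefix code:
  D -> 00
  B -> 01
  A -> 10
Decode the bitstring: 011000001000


Decoding step by step:
Bits 01 -> B
Bits 10 -> A
Bits 00 -> D
Bits 00 -> D
Bits 10 -> A
Bits 00 -> D


Decoded message: BADDAD


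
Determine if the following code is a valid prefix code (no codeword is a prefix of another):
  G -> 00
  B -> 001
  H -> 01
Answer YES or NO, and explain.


Checking each pair (does one codeword prefix another?):
  G='00' vs B='001': prefix -- VIOLATION

NO -- this is NOT a valid prefix code. G (00) is a prefix of B (001).


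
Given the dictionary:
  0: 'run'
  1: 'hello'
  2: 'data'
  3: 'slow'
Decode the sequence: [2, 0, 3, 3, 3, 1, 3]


Look up each index in the dictionary:
  2 -> 'data'
  0 -> 'run'
  3 -> 'slow'
  3 -> 'slow'
  3 -> 'slow'
  1 -> 'hello'
  3 -> 'slow'

Decoded: "data run slow slow slow hello slow"


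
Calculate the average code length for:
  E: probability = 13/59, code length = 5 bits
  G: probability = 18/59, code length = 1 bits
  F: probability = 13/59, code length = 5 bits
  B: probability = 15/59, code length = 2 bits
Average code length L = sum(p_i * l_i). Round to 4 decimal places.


Weighted contributions p_i * l_i:
  E: (13/59) * 5 = 65/59
  G: (18/59) * 1 = 18/59
  F: (13/59) * 5 = 65/59
  B: (15/59) * 2 = 30/59
Sum = (65 + 18 + 65 + 30)/59 = 178/59

L = 178/59 = 3.0169 bits/symbol
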